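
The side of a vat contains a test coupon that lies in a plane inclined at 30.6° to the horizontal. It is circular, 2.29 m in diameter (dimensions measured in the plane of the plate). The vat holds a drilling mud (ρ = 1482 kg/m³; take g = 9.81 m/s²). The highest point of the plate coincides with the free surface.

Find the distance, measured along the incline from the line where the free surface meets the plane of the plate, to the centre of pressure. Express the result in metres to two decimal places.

γ = ρg = 1482 × 9.81 / 1000 = 14.53842 kN/m³.
Let θ = 30.6° be the plate's angle to the horizontal; measure y along the incline from where the plane meets the free surface. Vertical depth h = y·sinθ with sinθ = 0.509041.
The centroid is at the centre, 1.145 m below the top of the plate, so y_c = 1.145 m and h_c = 1.145 × 0.509041 = 0.582852 m.
A = π(1.145)² = 4.11871 m².
Resultant F = γ·h_c·A = 14.53842 × 0.582852 × 4.11871 = 34.9009 kN.
I_c = πr⁴/4 = π × 1.145⁴/4 = 1.34993 m⁴.
Centre of pressure: y_p = y_c + I_c/(y_c·A) = 1.145 + 1.34993/(1.145 × 4.11871) = 1.145 + 0.286249 = 1.43125 m along the plane.

y_p = 1.43 m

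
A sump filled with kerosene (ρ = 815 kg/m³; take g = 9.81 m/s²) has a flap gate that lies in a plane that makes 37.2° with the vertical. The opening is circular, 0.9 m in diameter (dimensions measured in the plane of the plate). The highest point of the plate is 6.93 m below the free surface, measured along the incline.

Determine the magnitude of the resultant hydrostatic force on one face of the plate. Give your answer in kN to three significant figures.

γ = ρg = 815 × 9.81 / 1000 = 7.99515 kN/m³.
The plate makes 37.2° with the vertical, i.e. θ = 90° − 37.2° = 52.8° to the horizontal. Measuring y along the incline from the free-surface line, vertical depth h = y·sinθ with sinθ = 0.796530.
The centroid is at the centre, 0.45 m below the top of the plate, so y_c = 6.93 + 0.45 = 7.38 m and h_c = 7.38 × 0.796530 = 5.87839 m.
A = π(0.45)² = 0.636173 m².
Resultant F = γ·h_c·A = 7.99515 × 5.87839 × 0.636173 = 29.8992 kN.

F ≈ 29.9 kN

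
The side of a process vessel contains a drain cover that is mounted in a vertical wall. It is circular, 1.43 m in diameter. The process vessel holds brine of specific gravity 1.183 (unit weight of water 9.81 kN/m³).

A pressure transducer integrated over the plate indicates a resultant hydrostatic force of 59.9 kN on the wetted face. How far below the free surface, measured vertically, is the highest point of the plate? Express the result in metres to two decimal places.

γ = 1.183 × 9.81 = 11.60523 kN/m³.
A = π(0.715)² = 1.60606 m².
From F = γ·h_c·A, the centroid depth is h_c = 59.9/(11.60523 × 1.60606) = 3.21374 m.
The centroid is at the centre, 0.715 m below the top of the plate, so the highest point sits at h_top = 3.21374 − 0.715 = 2.49874 m below the surface.

d_top ≈ 2.50 m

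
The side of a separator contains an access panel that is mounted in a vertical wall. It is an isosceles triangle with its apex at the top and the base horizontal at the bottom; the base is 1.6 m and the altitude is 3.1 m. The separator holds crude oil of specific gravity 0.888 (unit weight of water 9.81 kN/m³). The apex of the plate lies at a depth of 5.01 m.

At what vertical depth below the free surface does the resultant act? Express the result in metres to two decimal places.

γ = 0.888 × 9.81 = 8.71128 kN/m³.
With the apex up, the centroid sits 2h/3 = 2 × 3.1/3 = 2.06667 m below the apex, so the centroid depth is h_c = 5.01 + 2.06667 = 7.07667 m.
A = ½ × 1.6 × 3.1 = 2.48 m².
Resultant F = γ·h_c·A = 8.71128 × 7.07667 × 2.48 = 152.884 kN.
I_c = b·h³/36 = 1.6 × 3.1³/36 = 1.32404 m⁴.
Centre of pressure: y_p = y_c + I_c/(y_c·A) = 7.07667 + 1.32404/(7.07667 × 2.48) = 7.07667 + 0.0754433 = 7.15211 m along the plane.

h_p = 7.15 m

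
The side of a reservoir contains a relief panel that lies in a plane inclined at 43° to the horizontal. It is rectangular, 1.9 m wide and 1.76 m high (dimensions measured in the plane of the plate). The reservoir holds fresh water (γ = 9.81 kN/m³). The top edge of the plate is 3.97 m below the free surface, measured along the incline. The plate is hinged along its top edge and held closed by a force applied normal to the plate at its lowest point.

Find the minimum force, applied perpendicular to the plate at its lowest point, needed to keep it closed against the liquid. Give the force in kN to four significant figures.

γ = 9.81 kN/m³.
Let θ = 43° be the plate's angle to the horizontal; measure y along the incline from where the plane meets the free surface. Vertical depth h = y·sinθ with sinθ = 0.681998.
The centroid lies 1.76/2 = 0.88 m below the top edge, so y_c = 3.97 + 0.88 = 4.85 m and h_c = 4.85 × 0.681998 = 3.30769 m.
A = 1.9 × 1.76 = 3.344 m².
Resultant F = γ·h_c·A = 9.81 × 3.30769 × 3.344 = 108.508 kN.
I_c = b·h³/12 = 1.9 × 1.76³/12 = 0.863198 m⁴.
Centre of pressure: y_p = y_c + I_c/(y_c·A) = 4.85 + 0.863198/(4.85 × 3.344) = 4.85 + 0.0532234 = 4.90322 m along the plane.
The resultant acts 0.88 + 0.0532234 = 0.933223 m (along the plate) below the hinge at the top edge, so the moment about the hinge is M = F × 0.933223 = 108.508 × 0.933223 = 101.262 kN·m.
A normal force at the bottom, 1.76 m from the hinge, must supply this moment: P = 101.262/1.76 = 57.5352 kN.

P ≈ 57.54 kN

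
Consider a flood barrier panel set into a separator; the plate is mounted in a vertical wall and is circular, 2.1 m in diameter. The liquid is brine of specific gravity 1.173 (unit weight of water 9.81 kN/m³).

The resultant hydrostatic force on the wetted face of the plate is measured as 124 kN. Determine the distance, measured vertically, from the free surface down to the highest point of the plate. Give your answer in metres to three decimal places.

d_top ≈ 2.061 m

γ = 1.173 × 9.81 = 11.50713 kN/m³.
A = π(1.05)² = 3.46361 m².
From F = γ·h_c·A, the centroid depth is h_c = 124/(11.50713 × 3.46361) = 3.11118 m.
The centroid is at the centre, 1.05 m below the top of the plate, so the highest point sits at h_top = 3.11118 − 1.05 = 2.06118 m below the surface.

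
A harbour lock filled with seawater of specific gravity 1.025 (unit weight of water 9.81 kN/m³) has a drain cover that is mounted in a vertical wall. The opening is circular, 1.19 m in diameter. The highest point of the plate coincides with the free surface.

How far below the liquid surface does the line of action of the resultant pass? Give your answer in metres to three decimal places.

h_p = 0.744 m

γ = 1.025 × 9.81 = 10.05525 kN/m³.
The centroid is at the centre, 0.595 m below the top of the plate, so the centroid depth is h_c = 0.595 m.
A = π(0.595)² = 1.1122 m².
Resultant F = γ·h_c·A = 10.05525 × 0.595 × 1.1122 = 6.65415 kN.
I_c = πr⁴/4 = π × 0.595⁴/4 = 0.0984369 m⁴.
Centre of pressure: y_p = y_c + I_c/(y_c·A) = 0.595 + 0.0984369/(0.595 × 1.1122) = 0.595 + 0.14875 = 0.74375 m along the plane.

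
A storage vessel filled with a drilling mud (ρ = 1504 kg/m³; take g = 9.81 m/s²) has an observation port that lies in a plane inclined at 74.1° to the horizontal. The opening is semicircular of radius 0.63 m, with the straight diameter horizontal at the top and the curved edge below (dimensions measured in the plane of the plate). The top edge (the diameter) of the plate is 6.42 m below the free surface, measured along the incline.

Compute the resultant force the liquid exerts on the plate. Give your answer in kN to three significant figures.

γ = ρg = 1504 × 9.81 / 1000 = 14.75424 kN/m³.
Let θ = 74.1° be the plate's angle to the horizontal; measure y along the incline from where the plane meets the free surface. Vertical depth h = y·sinθ with sinθ = 0.961741.
The centroid of a semicircle lies 4r/(3π) = 0.26738 m from the diameter, here below the top edge, so y_c = 6.42 + 0.26738 = 6.68738 m and h_c = 6.68738 × 0.961741 = 6.43153 m.
A = πr²/2 = π × 0.63²/2 = 0.623449 m².
Resultant F = γ·h_c·A = 14.75424 × 6.43153 × 0.623449 = 59.1605 kN.

F ≈ 59.2 kN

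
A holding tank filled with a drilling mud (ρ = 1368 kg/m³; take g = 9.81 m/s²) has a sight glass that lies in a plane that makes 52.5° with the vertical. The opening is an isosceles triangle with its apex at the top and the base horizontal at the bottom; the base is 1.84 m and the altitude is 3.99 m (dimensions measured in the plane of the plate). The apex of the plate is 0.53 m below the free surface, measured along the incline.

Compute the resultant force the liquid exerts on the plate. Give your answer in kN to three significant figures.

F ≈ 95.7 kN

γ = ρg = 1368 × 9.81 / 1000 = 13.42008 kN/m³.
The plate makes 52.5° with the vertical, i.e. θ = 90° − 52.5° = 37.5° to the horizontal. Measuring y along the incline from the free-surface line, vertical depth h = y·sinθ with sinθ = 0.608761.
With the apex up, the centroid sits 2h/3 = 2 × 3.99/3 = 2.66 m below the apex, so y_c = 0.53 + 2.66 = 3.19 m and h_c = 3.19 × 0.608761 = 1.94195 m.
A = ½ × 1.84 × 3.99 = 3.6708 m².
Resultant F = γ·h_c·A = 13.42008 × 1.94195 × 3.6708 = 95.6652 kN.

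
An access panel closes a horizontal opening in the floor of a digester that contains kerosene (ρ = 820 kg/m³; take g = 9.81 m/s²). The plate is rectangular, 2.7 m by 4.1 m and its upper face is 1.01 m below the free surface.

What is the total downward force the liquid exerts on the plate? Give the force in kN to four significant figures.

γ = ρg = 820 × 9.81 / 1000 = 8.0442 kN/m³.
The plate is horizontal, so pressure is uniform at p = γ·h = 8.0442 × 1.01 = 8.12464 kN/m².
A = 2.7 × 4.1 = 11.07 m².
F = p·A = 8.12464 × 11.07 = 89.9398 kN.

F ≈ 89.94 kN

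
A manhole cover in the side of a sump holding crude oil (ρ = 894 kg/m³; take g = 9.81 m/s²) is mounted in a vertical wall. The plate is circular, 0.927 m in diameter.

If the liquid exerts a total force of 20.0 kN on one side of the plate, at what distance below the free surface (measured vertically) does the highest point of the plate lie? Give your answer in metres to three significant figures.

d_top ≈ 2.92 m

γ = ρg = 894 × 9.81 / 1000 = 8.77014 kN/m³.
A = π(0.4635)² = 0.674915 m².
From F = γ·h_c·A, the centroid depth is h_c = 20.0/(8.77014 × 0.674915) = 3.37889 m.
The centroid is at the centre, 0.4635 m below the top of the plate, so the highest point sits at h_top = 3.37889 − 0.4635 = 2.91539 m below the surface.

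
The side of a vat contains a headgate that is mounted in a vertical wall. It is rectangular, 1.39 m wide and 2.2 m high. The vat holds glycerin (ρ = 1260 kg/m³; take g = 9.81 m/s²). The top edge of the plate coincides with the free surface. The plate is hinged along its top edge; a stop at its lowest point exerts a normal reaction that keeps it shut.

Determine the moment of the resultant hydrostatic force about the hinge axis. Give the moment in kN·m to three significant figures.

γ = ρg = 1260 × 9.81 / 1000 = 12.3606 kN/m³.
The centroid lies 2.2/2 = 1.1 m below the top edge, so the centroid depth is h_c = 1.1 m.
A = 1.39 × 2.2 = 3.058 m².
Resultant F = γ·h_c·A = 12.3606 × 1.1 × 3.058 = 41.5786 kN.
I_c = b·h³/12 = 1.39 × 2.2³/12 = 1.23339 m⁴.
Centre of pressure: y_p = y_c + I_c/(y_c·A) = 1.1 + 1.23339/(1.1 × 3.058) = 1.1 + 0.366666 = 1.46667 m along the plane.
The resultant acts 1.1 + 0.366666 = 1.46667 m (along the plate) below the hinge at the top edge, so the moment about the hinge is M = F × 1.46667 = 41.5786 × 1.46667 = 60.9821 kN·m.

M ≈ 61.0 kN·m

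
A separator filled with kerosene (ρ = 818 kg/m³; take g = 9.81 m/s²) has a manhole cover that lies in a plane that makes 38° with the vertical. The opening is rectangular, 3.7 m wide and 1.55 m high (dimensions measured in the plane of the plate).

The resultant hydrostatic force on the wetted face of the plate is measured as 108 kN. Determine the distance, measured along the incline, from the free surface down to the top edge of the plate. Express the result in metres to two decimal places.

y_top ≈ 2.20 m

γ = ρg = 818 × 9.81 / 1000 = 8.02458 kN/m³.
A = 3.7 × 1.55 = 5.735 m².
From F = γ·h_c·A, the centroid depth is h_c = 108/(8.02458 × 5.735) = 2.34676 m.
The plate makes 38° with the vertical, i.e. θ = 90° − 38° = 52° to the horizontal. Measuring y along the incline from the free-surface line, vertical depth h = y·sinθ with sinθ = 0.788011.
Along the incline, y_c = h_c/sinθ = 2.34676/0.788011 = 2.97808 m.
The centroid lies 1.55/2 = 0.775 m below the top edge, so the top edge sits at y_top = 2.97808 − 0.775 = 2.20308 m along the incline.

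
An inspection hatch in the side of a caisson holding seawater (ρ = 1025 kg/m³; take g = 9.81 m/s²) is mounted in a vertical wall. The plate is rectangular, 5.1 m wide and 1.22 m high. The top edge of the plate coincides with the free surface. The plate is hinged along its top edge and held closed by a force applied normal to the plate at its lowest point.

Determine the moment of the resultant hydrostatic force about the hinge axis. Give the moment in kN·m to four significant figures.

γ = ρg = 1025 × 9.81 / 1000 = 10.05525 kN/m³.
The centroid lies 1.22/2 = 0.61 m below the top edge, so the centroid depth is h_c = 0.61 m.
A = 5.1 × 1.22 = 6.222 m².
Resultant F = γ·h_c·A = 10.05525 × 0.61 × 6.222 = 38.1639 kN.
I_c = b·h³/12 = 5.1 × 1.22³/12 = 0.771735 m⁴.
Centre of pressure: y_p = y_c + I_c/(y_c·A) = 0.61 + 0.771735/(0.61 × 6.222) = 0.61 + 0.203333 = 0.813333 m along the plane.
The resultant acts 0.61 + 0.203333 = 0.813333 m (along the plate) below the hinge at the top edge, so the moment about the hinge is M = F × 0.813333 = 38.1639 × 0.813333 = 31.04 kN·m.

M ≈ 31.04 kN·m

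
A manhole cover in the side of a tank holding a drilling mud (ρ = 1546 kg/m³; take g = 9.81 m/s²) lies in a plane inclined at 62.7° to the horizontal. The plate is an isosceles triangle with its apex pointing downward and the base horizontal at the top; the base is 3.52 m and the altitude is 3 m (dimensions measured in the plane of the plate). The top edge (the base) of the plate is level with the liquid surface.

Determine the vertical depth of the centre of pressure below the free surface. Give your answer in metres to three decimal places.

γ = ρg = 1546 × 9.81 / 1000 = 15.16626 kN/m³.
Let θ = 62.7° be the plate's angle to the horizontal; measure y along the incline from where the plane meets the free surface. Vertical depth h = y·sinθ with sinθ = 0.888617.
With the apex down, the centroid sits h/3 = 3/3 = 1 m below the base (the top edge), so y_c = 1 m and h_c = 1 × 0.888617 = 0.888617 m.
A = ½ × 3.52 × 3 = 5.28 m².
Resultant F = γ·h_c·A = 15.16626 × 0.888617 × 5.28 = 71.1585 kN.
I_c = b·h³/36 = 3.52 × 3³/36 = 2.64 m⁴.
Centre of pressure: y_p = y_c + I_c/(y_c·A) = 1 + 2.64/(1 × 5.28) = 1 + 0.5 = 1.5 m along the plane.
Vertically, h_p = y_p·sinθ = 1.5 × 0.888617 = 1.33293 m.

h_p = 1.333 m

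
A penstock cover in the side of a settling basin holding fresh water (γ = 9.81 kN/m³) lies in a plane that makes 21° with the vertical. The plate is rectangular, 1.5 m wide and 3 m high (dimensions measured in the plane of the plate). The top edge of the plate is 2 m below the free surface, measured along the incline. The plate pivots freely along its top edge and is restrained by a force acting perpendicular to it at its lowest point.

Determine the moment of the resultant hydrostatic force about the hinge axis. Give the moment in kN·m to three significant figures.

M ≈ 247 kN·m

γ = 9.81 kN/m³.
The plate makes 21° with the vertical, i.e. θ = 90° − 21° = 69° to the horizontal. Measuring y along the incline from the free-surface line, vertical depth h = y·sinθ with sinθ = 0.933580.
The centroid lies 3/2 = 1.5 m below the top edge, so y_c = 2 + 1.5 = 3.5 m and h_c = 3.5 × 0.933580 = 3.26753 m.
A = 1.5 × 3 = 4.5 m².
Resultant F = γ·h_c·A = 9.81 × 3.26753 × 4.5 = 144.245 kN.
I_c = b·h³/12 = 1.5 × 3³/12 = 3.375 m⁴.
Centre of pressure: y_p = y_c + I_c/(y_c·A) = 3.5 + 3.375/(3.5 × 4.5) = 3.5 + 0.214286 = 3.71429 m along the plane.
The resultant acts 1.5 + 0.214286 = 1.71429 m (along the plate) below the hinge at the top edge, so the moment about the hinge is M = F × 1.71429 = 144.245 × 1.71429 = 247.278 kN·m.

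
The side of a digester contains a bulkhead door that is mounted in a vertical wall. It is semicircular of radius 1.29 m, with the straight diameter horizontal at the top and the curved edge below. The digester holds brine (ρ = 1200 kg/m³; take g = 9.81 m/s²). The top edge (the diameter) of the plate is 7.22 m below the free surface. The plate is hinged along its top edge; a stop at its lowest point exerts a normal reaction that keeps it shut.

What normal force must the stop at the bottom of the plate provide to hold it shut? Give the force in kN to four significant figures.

P ≈ 104.2 kN

γ = ρg = 1200 × 9.81 / 1000 = 11.772 kN/m³.
The centroid of a semicircle lies 4r/(3π) = 0.547493 m from the diameter, here below the top edge, so the centroid depth is h_c = 7.22 + 0.547493 = 7.76749 m.
A = πr²/2 = π × 1.29²/2 = 2.61396 m².
Resultant F = γ·h_c·A = 11.772 × 7.76749 × 2.61396 = 239.018 kN.
I_c = (π/8 − 8/(9π))·r⁴ = 0.109757 × 1.29⁴ = 0.303942 m⁴.
Centre of pressure: y_p = y_c + I_c/(y_c·A) = 7.76749 + 0.303942/(7.76749 × 2.61396) = 7.76749 + 0.0149696 = 7.78246 m along the plane.
The resultant acts 0.547493 + 0.0149696 = 0.562463 m (along the plate) below the hinge at the top edge, so the moment about the hinge is M = F × 0.562463 = 239.018 × 0.562463 = 134.439 kN·m.
A normal force at the bottom, 1.29 m from the hinge, must supply this moment: P = 134.439/1.29 = 104.216 kN.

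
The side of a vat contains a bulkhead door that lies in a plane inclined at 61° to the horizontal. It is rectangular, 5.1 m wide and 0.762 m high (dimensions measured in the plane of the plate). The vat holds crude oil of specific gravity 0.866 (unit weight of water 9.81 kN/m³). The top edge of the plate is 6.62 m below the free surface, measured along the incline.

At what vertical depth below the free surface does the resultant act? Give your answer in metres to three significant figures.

γ = 0.866 × 9.81 = 8.49546 kN/m³.
Let θ = 61° be the plate's angle to the horizontal; measure y along the incline from where the plane meets the free surface. Vertical depth h = y·sinθ with sinθ = 0.874620.
The centroid lies 0.762/2 = 0.381 m below the top edge, so y_c = 6.62 + 0.381 = 7.001 m and h_c = 7.001 × 0.874620 = 6.12321 m.
A = 5.1 × 0.762 = 3.8862 m².
Resultant F = γ·h_c·A = 8.49546 × 6.12321 × 3.8862 = 202.158 kN.
I_c = b·h³/12 = 5.1 × 0.762³/12 = 0.188042 m⁴.
Centre of pressure: y_p = y_c + I_c/(y_c·A) = 7.001 + 0.188042/(7.001 × 3.8862) = 7.001 + 0.00691146 = 7.00791 m along the plane.
Vertically, h_p = y_p·sinθ = 7.00791 × 0.874620 = 6.12926 m.

h_p = 6.13 m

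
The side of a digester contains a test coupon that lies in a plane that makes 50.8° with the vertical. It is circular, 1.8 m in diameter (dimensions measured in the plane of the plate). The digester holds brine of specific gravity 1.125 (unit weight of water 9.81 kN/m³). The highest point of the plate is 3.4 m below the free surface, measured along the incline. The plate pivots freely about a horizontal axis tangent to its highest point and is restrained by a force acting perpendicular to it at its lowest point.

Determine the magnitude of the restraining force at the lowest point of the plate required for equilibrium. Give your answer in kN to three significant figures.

P ≈ 40.2 kN

γ = 1.125 × 9.81 = 11.03625 kN/m³.
The plate makes 50.8° with the vertical, i.e. θ = 90° − 50.8° = 39.2° to the horizontal. Measuring y along the incline from the free-surface line, vertical depth h = y·sinθ with sinθ = 0.632029.
The centroid is at the centre, 0.9 m below the top of the plate, so y_c = 3.4 + 0.9 = 4.3 m and h_c = 4.3 × 0.632029 = 2.71772 m.
A = π(0.9)² = 2.54469 m².
Resultant F = γ·h_c·A = 11.03625 × 2.71772 × 2.54469 = 76.324 kN.
I_c = πr⁴/4 = π × 0.9⁴/4 = 0.5153 m⁴.
Centre of pressure: y_p = y_c + I_c/(y_c·A) = 4.3 + 0.5153/(4.3 × 2.54469) = 4.3 + 0.047093 = 4.34709 m along the plane.
The resultant acts 0.9 + 0.047093 = 0.947093 m (along the plate) below the hinge at the top edge, so the moment about the hinge is M = F × 0.947093 = 76.324 × 0.947093 = 72.2859 kN·m.
A normal force at the bottom, 1.8 m from the hinge, must supply this moment: P = 72.2859/1.8 = 40.1588 kN.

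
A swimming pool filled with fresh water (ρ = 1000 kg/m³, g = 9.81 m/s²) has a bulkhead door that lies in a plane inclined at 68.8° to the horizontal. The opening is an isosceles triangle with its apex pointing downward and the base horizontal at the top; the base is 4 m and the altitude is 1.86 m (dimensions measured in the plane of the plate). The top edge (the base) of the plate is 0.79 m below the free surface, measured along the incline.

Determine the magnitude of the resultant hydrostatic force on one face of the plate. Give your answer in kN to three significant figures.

F ≈ 48.0 kN

γ = ρg = 1000 × 9.81 = 9810 N/m³ = 9.81 kN/m³.
Let θ = 68.8° be the plate's angle to the horizontal; measure y along the incline from where the plane meets the free surface. Vertical depth h = y·sinθ with sinθ = 0.932324.
With the apex down, the centroid sits h/3 = 1.86/3 = 0.62 m below the base (the top edge), so y_c = 0.79 + 0.62 = 1.41 m and h_c = 1.41 × 0.932324 = 1.31458 m.
A = ½ × 4 × 1.86 = 3.72 m².
Resultant F = γ·h_c·A = 9.81 × 1.31458 × 3.72 = 47.9732 kN.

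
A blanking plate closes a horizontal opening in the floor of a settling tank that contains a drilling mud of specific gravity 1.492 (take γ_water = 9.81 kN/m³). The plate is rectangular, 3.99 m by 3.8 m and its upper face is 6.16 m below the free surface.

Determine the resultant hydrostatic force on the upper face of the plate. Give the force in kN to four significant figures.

γ = 1.492 × 9.81 = 14.63652 kN/m³.
The plate is horizontal, so pressure is uniform at p = γ·h = 14.63652 × 6.16 = 90.161 kN/m².
A = 3.99 × 3.8 = 15.162 m².
F = p·A = 90.161 × 15.162 = 1367.02 kN.

F ≈ 1367 kN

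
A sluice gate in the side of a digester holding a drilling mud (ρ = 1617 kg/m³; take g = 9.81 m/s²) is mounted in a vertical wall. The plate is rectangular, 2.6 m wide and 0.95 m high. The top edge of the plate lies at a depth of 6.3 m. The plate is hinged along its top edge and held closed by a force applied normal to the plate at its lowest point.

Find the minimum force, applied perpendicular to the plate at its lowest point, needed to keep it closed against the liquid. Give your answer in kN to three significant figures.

γ = ρg = 1617 × 9.81 / 1000 = 15.86277 kN/m³.
The centroid lies 0.95/2 = 0.475 m below the top edge, so the centroid depth is h_c = 6.3 + 0.475 = 6.775 m.
A = 2.6 × 0.95 = 2.47 m².
Resultant F = γ·h_c·A = 15.86277 × 6.775 × 2.47 = 265.452 kN.
I_c = b·h³/12 = 2.6 × 0.95³/12 = 0.185765 m⁴.
Centre of pressure: y_p = y_c + I_c/(y_c·A) = 6.775 + 0.185765/(6.775 × 2.47) = 6.775 + 0.0111009 = 6.7861 m along the plane.
The resultant acts 0.475 + 0.0111009 = 0.486101 m (along the plate) below the hinge at the top edge, so the moment about the hinge is M = F × 0.486101 = 265.452 × 0.486101 = 129.036 kN·m.
A normal force at the bottom, 0.95 m from the hinge, must supply this moment: P = 129.036/0.95 = 135.827 kN.

P ≈ 136 kN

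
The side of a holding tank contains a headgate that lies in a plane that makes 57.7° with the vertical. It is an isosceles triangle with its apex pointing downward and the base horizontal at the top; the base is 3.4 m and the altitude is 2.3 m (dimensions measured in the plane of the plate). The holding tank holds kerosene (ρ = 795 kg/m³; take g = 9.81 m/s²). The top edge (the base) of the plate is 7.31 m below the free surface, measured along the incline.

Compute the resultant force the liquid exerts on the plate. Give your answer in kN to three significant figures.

F ≈ 132 kN

γ = ρg = 795 × 9.81 / 1000 = 7.79895 kN/m³.
The plate makes 57.7° with the vertical, i.e. θ = 90° − 57.7° = 32.3° to the horizontal. Measuring y along the incline from the free-surface line, vertical depth h = y·sinθ with sinθ = 0.534352.
With the apex down, the centroid sits h/3 = 2.3/3 = 0.766667 m below the base (the top edge), so y_c = 7.31 + 0.766667 = 8.07667 m and h_c = 8.07667 × 0.534352 = 4.31578 m.
A = ½ × 3.4 × 2.3 = 3.91 m².
Resultant F = γ·h_c·A = 7.79895 × 4.31578 × 3.91 = 131.605 kN.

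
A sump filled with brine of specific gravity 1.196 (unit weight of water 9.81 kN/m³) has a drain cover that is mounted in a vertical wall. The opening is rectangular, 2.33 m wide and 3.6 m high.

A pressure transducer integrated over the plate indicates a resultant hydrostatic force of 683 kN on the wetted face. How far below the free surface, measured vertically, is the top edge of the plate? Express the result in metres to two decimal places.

d_top ≈ 5.14 m

γ = 1.196 × 9.81 = 11.73276 kN/m³.
A = 2.33 × 3.6 = 8.388 m².
From F = γ·h_c·A, the centroid depth is h_c = 683/(11.73276 × 8.388) = 6.94004 m.
The centroid lies 3.6/2 = 1.8 m below the top edge, so the top edge sits at h_top = 6.94004 − 1.8 = 5.14004 m below the surface.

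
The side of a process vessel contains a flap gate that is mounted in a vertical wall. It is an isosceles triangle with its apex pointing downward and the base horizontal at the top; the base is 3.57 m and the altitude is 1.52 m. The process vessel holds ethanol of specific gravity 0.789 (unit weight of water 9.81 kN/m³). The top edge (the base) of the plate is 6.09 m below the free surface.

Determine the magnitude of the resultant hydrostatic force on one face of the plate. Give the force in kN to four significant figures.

F ≈ 138.5 kN

γ = 0.789 × 9.81 = 7.74009 kN/m³.
With the apex down, the centroid sits h/3 = 1.52/3 = 0.506667 m below the base (the top edge), so the centroid depth is h_c = 6.09 + 0.506667 = 6.59667 m.
A = ½ × 3.57 × 1.52 = 2.7132 m².
Resultant F = γ·h_c·A = 7.74009 × 6.59667 × 2.7132 = 138.533 kN.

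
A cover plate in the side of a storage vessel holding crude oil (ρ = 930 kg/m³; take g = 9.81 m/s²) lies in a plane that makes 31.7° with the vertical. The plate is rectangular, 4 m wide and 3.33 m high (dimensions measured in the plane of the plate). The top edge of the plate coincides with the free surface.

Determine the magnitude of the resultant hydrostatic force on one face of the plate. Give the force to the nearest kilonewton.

γ = ρg = 930 × 9.81 / 1000 = 9.1233 kN/m³.
The plate makes 31.7° with the vertical, i.e. θ = 90° − 31.7° = 58.3° to the horizontal. Measuring y along the incline from the free-surface line, vertical depth h = y·sinθ with sinθ = 0.850811.
The centroid lies 3.33/2 = 1.665 m below the top edge, so y_c = 1.665 m and h_c = 1.665 × 0.850811 = 1.4166 m.
A = 4 × 3.33 = 13.32 m².
Resultant F = γ·h_c·A = 9.1233 × 1.4166 × 13.32 = 172.149 kN.

F ≈ 172 kN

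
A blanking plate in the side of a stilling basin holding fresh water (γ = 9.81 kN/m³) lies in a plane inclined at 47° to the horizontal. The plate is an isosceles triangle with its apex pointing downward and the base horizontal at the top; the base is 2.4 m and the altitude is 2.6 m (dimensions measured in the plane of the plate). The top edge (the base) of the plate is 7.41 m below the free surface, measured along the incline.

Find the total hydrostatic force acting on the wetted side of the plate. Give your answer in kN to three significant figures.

F ≈ 185 kN

γ = 9.81 kN/m³.
Let θ = 47° be the plate's angle to the horizontal; measure y along the incline from where the plane meets the free surface. Vertical depth h = y·sinθ with sinθ = 0.731354.
With the apex down, the centroid sits h/3 = 2.6/3 = 0.866667 m below the base (the top edge), so y_c = 7.41 + 0.866667 = 8.27667 m and h_c = 8.27667 × 0.731354 = 6.05318 m.
A = ½ × 2.4 × 2.6 = 3.12 m².
Resultant F = γ·h_c·A = 9.81 × 6.05318 × 3.12 = 185.271 kN.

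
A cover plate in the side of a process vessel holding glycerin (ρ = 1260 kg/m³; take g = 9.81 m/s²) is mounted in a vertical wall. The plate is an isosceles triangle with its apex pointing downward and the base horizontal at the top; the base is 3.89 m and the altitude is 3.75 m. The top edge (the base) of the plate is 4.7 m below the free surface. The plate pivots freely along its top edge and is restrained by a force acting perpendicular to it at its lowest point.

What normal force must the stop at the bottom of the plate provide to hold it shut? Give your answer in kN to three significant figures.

γ = ρg = 1260 × 9.81 / 1000 = 12.3606 kN/m³.
With the apex down, the centroid sits h/3 = 3.75/3 = 1.25 m below the base (the top edge), so the centroid depth is h_c = 4.7 + 1.25 = 5.95 m.
A = ½ × 3.89 × 3.75 = 7.29375 m².
Resultant F = γ·h_c·A = 12.3606 × 5.95 × 7.29375 = 536.423 kN.
I_c = b·h³/36 = 3.89 × 3.75³/36 = 5.69824 m⁴.
Centre of pressure: y_p = y_c + I_c/(y_c·A) = 5.95 + 5.69824/(5.95 × 7.29375) = 5.95 + 0.131302 = 6.0813 m along the plane.
The resultant acts 1.25 + 0.131302 = 1.3813 m (along the plate) below the hinge at the top edge, so the moment about the hinge is M = F × 1.3813 = 536.423 × 1.3813 = 740.961 kN·m.
A normal force at the bottom, 3.75 m from the hinge, must supply this moment: P = 740.961/3.75 = 197.59 kN.

P ≈ 198 kN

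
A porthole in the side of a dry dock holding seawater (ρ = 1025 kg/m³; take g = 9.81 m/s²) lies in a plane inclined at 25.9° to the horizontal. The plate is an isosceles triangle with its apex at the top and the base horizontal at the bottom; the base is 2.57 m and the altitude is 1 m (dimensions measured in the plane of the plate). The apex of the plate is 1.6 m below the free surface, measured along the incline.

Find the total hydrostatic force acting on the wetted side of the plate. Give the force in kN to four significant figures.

γ = ρg = 1025 × 9.81 / 1000 = 10.05525 kN/m³.
Let θ = 25.9° be the plate's angle to the horizontal; measure y along the incline from where the plane meets the free surface. Vertical depth h = y·sinθ with sinθ = 0.436802.
With the apex up, the centroid sits 2h/3 = 2 × 1/3 = 0.666667 m below the apex, so y_c = 1.6 + 0.666667 = 2.26667 m and h_c = 2.26667 × 0.436802 = 0.990086 m.
A = ½ × 2.57 × 1 = 1.285 m².
Resultant F = γ·h_c·A = 10.05525 × 0.990086 × 1.285 = 12.7929 kN.

F ≈ 12.79 kN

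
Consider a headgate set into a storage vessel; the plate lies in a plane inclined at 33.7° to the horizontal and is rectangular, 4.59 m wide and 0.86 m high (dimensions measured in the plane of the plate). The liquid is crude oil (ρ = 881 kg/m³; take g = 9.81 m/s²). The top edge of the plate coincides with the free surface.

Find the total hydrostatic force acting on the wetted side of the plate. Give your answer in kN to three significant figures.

F ≈ 8.14 kN

γ = ρg = 881 × 9.81 / 1000 = 8.64261 kN/m³.
Let θ = 33.7° be the plate's angle to the horizontal; measure y along the incline from where the plane meets the free surface. Vertical depth h = y·sinθ with sinθ = 0.554844.
The centroid lies 0.86/2 = 0.43 m below the top edge, so y_c = 0.43 m and h_c = 0.43 × 0.554844 = 0.238583 m.
A = 4.59 × 0.86 = 3.9474 m².
Resultant F = γ·h_c·A = 8.64261 × 0.238583 × 3.9474 = 8.13946 kN.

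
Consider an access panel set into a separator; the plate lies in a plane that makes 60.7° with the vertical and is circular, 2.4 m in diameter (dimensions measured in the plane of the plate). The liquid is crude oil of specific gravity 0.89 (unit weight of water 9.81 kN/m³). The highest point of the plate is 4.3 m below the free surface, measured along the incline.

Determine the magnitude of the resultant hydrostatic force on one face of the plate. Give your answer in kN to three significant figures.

γ = 0.89 × 9.81 = 8.7309 kN/m³.
The plate makes 60.7° with the vertical, i.e. θ = 90° − 60.7° = 29.3° to the horizontal. Measuring y along the incline from the free-surface line, vertical depth h = y·sinθ with sinθ = 0.489382.
The centroid is at the centre, 1.2 m below the top of the plate, so y_c = 4.3 + 1.2 = 5.5 m and h_c = 5.5 × 0.489382 = 2.6916 m.
A = π(1.2)² = 4.52389 m².
Resultant F = γ·h_c·A = 8.7309 × 2.6916 × 4.52389 = 106.312 kN.

F ≈ 106 kN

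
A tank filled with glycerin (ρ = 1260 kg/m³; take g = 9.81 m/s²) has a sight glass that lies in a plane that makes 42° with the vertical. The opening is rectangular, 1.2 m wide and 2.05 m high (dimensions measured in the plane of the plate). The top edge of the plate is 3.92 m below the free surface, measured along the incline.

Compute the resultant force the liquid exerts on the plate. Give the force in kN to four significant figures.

F ≈ 111.7 kN

γ = ρg = 1260 × 9.81 / 1000 = 12.3606 kN/m³.
The plate makes 42° with the vertical, i.e. θ = 90° − 42° = 48° to the horizontal. Measuring y along the incline from the free-surface line, vertical depth h = y·sinθ with sinθ = 0.743145.
The centroid lies 2.05/2 = 1.025 m below the top edge, so y_c = 3.92 + 1.025 = 4.945 m and h_c = 4.945 × 0.743145 = 3.67485 m.
A = 1.2 × 2.05 = 2.46 m².
Resultant F = γ·h_c·A = 12.3606 × 3.67485 × 2.46 = 111.741 kN.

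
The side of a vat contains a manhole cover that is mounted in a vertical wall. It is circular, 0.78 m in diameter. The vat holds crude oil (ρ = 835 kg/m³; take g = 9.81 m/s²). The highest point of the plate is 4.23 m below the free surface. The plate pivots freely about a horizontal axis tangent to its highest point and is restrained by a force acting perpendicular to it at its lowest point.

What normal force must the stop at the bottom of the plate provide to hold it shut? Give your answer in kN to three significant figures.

P ≈ 9.23 kN

γ = ρg = 835 × 9.81 / 1000 = 8.19135 kN/m³.
The centroid is at the centre, 0.39 m below the top of the plate, so the centroid depth is h_c = 4.23 + 0.39 = 4.62 m.
A = π(0.39)² = 0.477836 m².
Resultant F = γ·h_c·A = 8.19135 × 4.62 × 0.477836 = 18.0832 kN.
I_c = πr⁴/4 = π × 0.39⁴/4 = 0.0181697 m⁴.
Centre of pressure: y_p = y_c + I_c/(y_c·A) = 4.62 + 0.0181697/(4.62 × 0.477836) = 4.62 + 0.00823051 = 4.62823 m along the plane.
The resultant acts 0.39 + 0.00823051 = 0.398231 m (along the plate) below the hinge at the top edge, so the moment about the hinge is M = F × 0.398231 = 18.0832 × 0.398231 = 7.20129 kN·m.
A normal force at the bottom, 0.78 m from the hinge, must supply this moment: P = 7.20129/0.78 = 9.23242 kN.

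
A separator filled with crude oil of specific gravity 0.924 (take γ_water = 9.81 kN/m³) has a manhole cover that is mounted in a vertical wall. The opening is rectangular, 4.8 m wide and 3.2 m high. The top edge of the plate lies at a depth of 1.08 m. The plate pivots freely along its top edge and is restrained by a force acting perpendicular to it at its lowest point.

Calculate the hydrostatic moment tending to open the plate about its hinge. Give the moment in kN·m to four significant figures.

M ≈ 715.8 kN·m

γ = 0.924 × 9.81 = 9.06444 kN/m³.
The centroid lies 3.2/2 = 1.6 m below the top edge, so the centroid depth is h_c = 1.08 + 1.6 = 2.68 m.
A = 4.8 × 3.2 = 15.36 m².
Resultant F = γ·h_c·A = 9.06444 × 2.68 × 15.36 = 373.136 kN.
I_c = b·h³/12 = 4.8 × 3.2³/12 = 13.1072 m⁴.
Centre of pressure: y_p = y_c + I_c/(y_c·A) = 2.68 + 13.1072/(2.68 × 15.36) = 2.68 + 0.318408 = 2.99841 m along the plane.
The resultant acts 1.6 + 0.318408 = 1.91841 m (along the plate) below the hinge at the top edge, so the moment about the hinge is M = F × 1.91841 = 373.136 × 1.91841 = 715.828 kN·m.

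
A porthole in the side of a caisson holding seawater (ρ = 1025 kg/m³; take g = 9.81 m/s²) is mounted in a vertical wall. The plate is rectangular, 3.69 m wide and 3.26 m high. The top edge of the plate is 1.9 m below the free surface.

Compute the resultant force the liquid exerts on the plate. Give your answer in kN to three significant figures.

F ≈ 427 kN

γ = ρg = 1025 × 9.81 / 1000 = 10.05525 kN/m³.
The centroid lies 3.26/2 = 1.63 m below the top edge, so the centroid depth is h_c = 1.9 + 1.63 = 3.53 m.
A = 3.69 × 3.26 = 12.0294 m².
Resultant F = γ·h_c·A = 10.05525 × 3.53 × 12.0294 = 426.984 kN.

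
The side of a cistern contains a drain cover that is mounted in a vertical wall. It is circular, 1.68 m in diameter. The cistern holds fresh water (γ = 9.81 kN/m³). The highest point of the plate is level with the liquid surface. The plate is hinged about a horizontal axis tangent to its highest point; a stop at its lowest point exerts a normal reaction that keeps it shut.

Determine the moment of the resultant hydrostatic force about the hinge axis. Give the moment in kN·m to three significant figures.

γ = 9.81 kN/m³.
The centroid is at the centre, 0.84 m below the top of the plate, so the centroid depth is h_c = 0.84 m.
A = π(0.84)² = 2.21671 m².
Resultant F = γ·h_c·A = 9.81 × 0.84 × 2.21671 = 18.2666 kN.
I_c = πr⁴/4 = π × 0.84⁴/4 = 0.391027 m⁴.
Centre of pressure: y_p = y_c + I_c/(y_c·A) = 0.84 + 0.391027/(0.84 × 2.21671) = 0.84 + 0.21 = 1.05 m along the plane.
The resultant acts 0.84 + 0.21 = 1.05 m (along the plate) below the hinge at the top edge, so the moment about the hinge is M = F × 1.05 = 18.2666 × 1.05 = 19.1799 kN·m.

M ≈ 19.2 kN·m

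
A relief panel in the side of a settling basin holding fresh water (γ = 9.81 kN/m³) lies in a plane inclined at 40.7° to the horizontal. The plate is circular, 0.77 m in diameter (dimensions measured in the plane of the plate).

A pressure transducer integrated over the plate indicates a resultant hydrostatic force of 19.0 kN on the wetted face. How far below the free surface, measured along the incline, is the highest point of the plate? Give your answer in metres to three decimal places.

y_top ≈ 5.993 m

γ = 9.81 kN/m³.
A = π(0.385)² = 0.465663 m².
From F = γ·h_c·A, the centroid depth is h_c = 19.0/(9.81 × 0.465663) = 4.15923 m.
Let θ = 40.7° be the plate's angle to the horizontal; measure y along the incline from where the plane meets the free surface. Vertical depth h = y·sinθ with sinθ = 0.652098.
Along the incline, y_c = h_c/sinθ = 4.15923/0.652098 = 6.37823 m.
The centroid is at the centre, 0.385 m below the top of the plate, so the highest point sits at y_top = 6.37823 − 0.385 = 5.99323 m along the incline.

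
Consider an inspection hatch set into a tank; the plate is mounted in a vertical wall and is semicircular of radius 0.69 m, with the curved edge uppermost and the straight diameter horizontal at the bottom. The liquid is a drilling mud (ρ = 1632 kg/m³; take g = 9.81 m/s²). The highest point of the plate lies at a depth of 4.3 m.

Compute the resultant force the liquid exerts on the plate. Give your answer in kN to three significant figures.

γ = ρg = 1632 × 9.81 / 1000 = 16.00992 kN/m³.
The centroid lies 4r/(3π) = 0.292845 m above the diameter, so r − 4r/(3π) = 0.69 − 0.292845 = 0.397155 m below the topmost point, so the centroid depth is h_c = 4.3 + 0.397155 = 4.69715 m.
A = πr²/2 = π × 0.69²/2 = 0.747856 m².
Resultant F = γ·h_c·A = 16.00992 × 4.69715 × 0.747856 = 56.2395 kN.

F ≈ 56.2 kN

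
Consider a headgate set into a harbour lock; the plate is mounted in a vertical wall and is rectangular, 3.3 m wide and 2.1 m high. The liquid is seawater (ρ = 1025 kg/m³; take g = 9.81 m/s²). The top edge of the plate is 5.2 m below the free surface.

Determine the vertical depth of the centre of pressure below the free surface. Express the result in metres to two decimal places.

h_p = 6.31 m

γ = ρg = 1025 × 9.81 / 1000 = 10.05525 kN/m³.
The centroid lies 2.1/2 = 1.05 m below the top edge, so the centroid depth is h_c = 5.2 + 1.05 = 6.25 m.
A = 3.3 × 2.1 = 6.93 m².
Resultant F = γ·h_c·A = 10.05525 × 6.25 × 6.93 = 435.518 kN.
I_c = b·h³/12 = 3.3 × 2.1³/12 = 2.54678 m⁴.
Centre of pressure: y_p = y_c + I_c/(y_c·A) = 6.25 + 2.54678/(6.25 × 6.93) = 6.25 + 0.0588001 = 6.3088 m along the plane.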